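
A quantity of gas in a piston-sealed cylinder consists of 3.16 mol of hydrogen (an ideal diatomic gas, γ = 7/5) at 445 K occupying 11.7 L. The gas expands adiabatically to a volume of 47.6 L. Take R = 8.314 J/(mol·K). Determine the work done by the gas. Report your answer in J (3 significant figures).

Adiabatic: TV^(γ−1) = const with γ = 7/5.
T₂ = T₁ (V₁/V₂)^(γ−1) = 445 × (11.7/47.6)^0.4 = 445 × 0.5705 = 253.9 K.
W_by = nCᵥ(T₁ − T₂) = (3.16)(20.79)(445 − 253.9) = 12554 J.

W ≈ 12600 J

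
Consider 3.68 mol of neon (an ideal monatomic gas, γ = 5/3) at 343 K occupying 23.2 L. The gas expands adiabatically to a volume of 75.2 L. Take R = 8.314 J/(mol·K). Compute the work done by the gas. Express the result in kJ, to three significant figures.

Adiabatic: TV^(γ−1) = const with γ = 5/3.
T₂ = T₁ (V₁/V₂)^(γ−1) = 343 × (23.2/75.2)^0.667 = 343 × 0.4566 = 156.6 K.
W_by = nCᵥ(T₁ − T₂) = (3.68)(12.47)(343 − 156.6) = 8554 J.

W ≈ 8.55 kJ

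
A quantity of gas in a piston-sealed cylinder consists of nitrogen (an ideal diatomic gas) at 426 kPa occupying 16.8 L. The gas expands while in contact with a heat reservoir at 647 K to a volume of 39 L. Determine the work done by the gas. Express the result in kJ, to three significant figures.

W ≈ 6.03 kJ

Isothermal: W = nRT ln(V₂/V₁) = P₁V₁ ln(V₂/V₁).
P₁V₁ = (426 kPa)(16.8 L) = 7157 J.
W = 7157 × ln(39/16.8) = 7157 × 0.8422
W_by_gas = 6027 J.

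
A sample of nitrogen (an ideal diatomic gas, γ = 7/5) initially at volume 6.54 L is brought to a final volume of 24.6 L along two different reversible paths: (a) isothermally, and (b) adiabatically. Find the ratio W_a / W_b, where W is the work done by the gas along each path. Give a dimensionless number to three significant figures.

Path (a) isothermal: W = P₁V₁ ln(V₂/V₁) → W_a/(P₁V₁) = 1.325.
Path (b) adiabatic: W = P₁V₁(1 − (V₁/V₂)^(γ−1))/(γ−1) → W_b/(P₁V₁) = 1.028.
W_a / W_b = 1.325 / 1.028 = 1.288.

W_a / W_b ≈ 1.29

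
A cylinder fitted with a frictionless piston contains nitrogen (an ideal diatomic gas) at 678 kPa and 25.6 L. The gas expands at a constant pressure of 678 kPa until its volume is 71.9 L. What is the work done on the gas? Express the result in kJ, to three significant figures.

W ≈ -31.4 kJ

Isobaric: W = P ΔV.
W = (678 kPa)(71.9 − 25.6 L) = (678)(46.3) = 31391 J.
Work on gas = −W_by = -31391 J.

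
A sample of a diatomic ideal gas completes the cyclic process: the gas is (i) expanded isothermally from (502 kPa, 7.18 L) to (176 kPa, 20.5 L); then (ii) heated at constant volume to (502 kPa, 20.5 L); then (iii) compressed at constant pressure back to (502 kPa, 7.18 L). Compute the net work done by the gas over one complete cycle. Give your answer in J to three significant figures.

Leg (i): W = PᵢVᵢ ln(V_f/Vᵢ) = (3604) ln(20.5/7.18) = 3781 J.
Leg (ii): W = 0.
Leg (iii): W = PΔV = (502)(7.18 − 20.5) = -6687 J.
W_net = 3781 − 6687 = -2905 J.

W_net ≈ -2910 J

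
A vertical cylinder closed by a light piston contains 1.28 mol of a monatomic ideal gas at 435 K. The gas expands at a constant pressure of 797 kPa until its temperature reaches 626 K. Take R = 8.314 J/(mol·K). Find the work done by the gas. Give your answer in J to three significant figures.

Isobaric: W = P ΔV = nR ΔT.
W = (1.28)(8.314)(626 − 435) = 2033 J.

W ≈ 2030 J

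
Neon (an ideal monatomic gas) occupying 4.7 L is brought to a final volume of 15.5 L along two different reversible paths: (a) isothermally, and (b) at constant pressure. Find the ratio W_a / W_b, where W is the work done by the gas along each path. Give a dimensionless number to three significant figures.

Path (a) isothermal: W = P₁V₁ ln(V₂/V₁) → W_a/(P₁V₁) = 1.193.
Path (b) isobaric: W = P₁(V₂ − V₁) → W_b/(P₁V₁) = 2.298.
W_a / W_b = 1.193 / 2.298 = 0.5193.

W_a / W_b ≈ 0.519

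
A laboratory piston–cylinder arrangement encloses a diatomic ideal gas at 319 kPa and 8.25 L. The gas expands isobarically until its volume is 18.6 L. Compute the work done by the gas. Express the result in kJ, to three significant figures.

W ≈ 3.30 kJ

Isobaric: W = P ΔV.
W = (319 kPa)(18.6 − 8.25 L) = (319)(10.35) = 3302 J.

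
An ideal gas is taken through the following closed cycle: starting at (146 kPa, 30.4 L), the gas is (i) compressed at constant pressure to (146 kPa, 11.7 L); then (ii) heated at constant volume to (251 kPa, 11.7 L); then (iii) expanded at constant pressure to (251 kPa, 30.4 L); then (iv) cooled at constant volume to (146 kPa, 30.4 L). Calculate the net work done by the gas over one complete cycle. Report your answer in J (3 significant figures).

Constant-volume legs do no work.
W(i) = (146)(11.7 − 30.4) = -2730 J; W(iii) = (251)(30.4 − 11.7) = 4694 J.
W_net = -2730 + 4694 = 1964 J (the clockwise enclosed area).

W_net ≈ 1960 J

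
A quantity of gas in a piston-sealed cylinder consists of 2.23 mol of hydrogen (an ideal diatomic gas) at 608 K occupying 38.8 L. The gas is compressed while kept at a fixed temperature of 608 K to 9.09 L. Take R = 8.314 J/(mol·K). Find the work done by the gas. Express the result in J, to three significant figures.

Isothermal: W = nRT ln(V₂/V₁).
W = (2.23)(8.314)(608) × ln(9.09/38.8)
  = 11272 × -1.451
W_by_gas = -16359 J.

W ≈ -16400 J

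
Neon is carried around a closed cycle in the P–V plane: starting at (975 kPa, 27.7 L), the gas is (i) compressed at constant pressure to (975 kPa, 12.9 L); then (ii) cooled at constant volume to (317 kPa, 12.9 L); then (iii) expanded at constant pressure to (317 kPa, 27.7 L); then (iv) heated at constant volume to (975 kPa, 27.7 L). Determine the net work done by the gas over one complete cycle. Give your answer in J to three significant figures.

Constant-volume legs do no work.
W(i) = (975)(12.9 − 27.7) = -14430 J; W(iii) = (317)(27.7 − 12.9) = 4692 J.
W_net = -14430 + 4692 = -9738 J (the counter-clockwise enclosed area).

W_net ≈ -9740 J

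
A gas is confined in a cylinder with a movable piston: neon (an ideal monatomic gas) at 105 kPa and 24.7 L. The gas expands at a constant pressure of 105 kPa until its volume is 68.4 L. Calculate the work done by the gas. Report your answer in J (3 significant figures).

W ≈ 4590 J

Isobaric: W = P ΔV.
W = (105 kPa)(68.4 − 24.7 L) = (105)(43.7) = 4588 J.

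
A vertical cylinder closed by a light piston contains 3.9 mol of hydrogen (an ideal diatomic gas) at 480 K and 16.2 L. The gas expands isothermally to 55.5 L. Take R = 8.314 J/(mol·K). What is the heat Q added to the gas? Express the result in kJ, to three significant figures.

Isothermal ⇒ ΔU = 0, so Q = W = nRT ln(V₂/V₁).
Q = (3.9)(8.314)(480) ln(55.5/16.2) = 15564 × 1.231 = 19165 J.

Q ≈ 19.2 kJ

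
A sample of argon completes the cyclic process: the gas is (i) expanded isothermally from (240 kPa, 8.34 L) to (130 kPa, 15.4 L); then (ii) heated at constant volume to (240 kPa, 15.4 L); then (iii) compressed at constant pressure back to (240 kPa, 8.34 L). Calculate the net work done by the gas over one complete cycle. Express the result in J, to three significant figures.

Leg (i): W = PᵢVᵢ ln(V_f/Vᵢ) = (2002) ln(15.4/8.34) = 1228 J.
Leg (ii): W = 0.
Leg (iii): W = PΔV = (240)(8.34 − 15.4) = -1694 J.
W_net = 1228 − 1694 = -466.8 J.

W_net ≈ -467 J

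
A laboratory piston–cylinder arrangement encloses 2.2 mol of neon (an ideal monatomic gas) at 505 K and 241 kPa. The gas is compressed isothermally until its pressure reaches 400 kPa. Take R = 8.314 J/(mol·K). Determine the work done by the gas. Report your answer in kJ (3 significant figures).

W ≈ -4.68 kJ

Isothermal process: W = nRT ln(V₂/V₁) = nRT ln(P₁/P₂).
W = (2.2)(8.314)(505) × ln(241/400)
  = 9237 × ln(0.6025) = 9237 × -0.5067
W_by_gas = -4680 J.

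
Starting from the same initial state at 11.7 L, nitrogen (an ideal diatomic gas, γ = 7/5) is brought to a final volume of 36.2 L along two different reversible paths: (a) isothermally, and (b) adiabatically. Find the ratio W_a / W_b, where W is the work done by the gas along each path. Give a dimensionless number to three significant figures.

W_a / W_b ≈ 1.24

Path (a) isothermal: W = P₁V₁ ln(V₂/V₁) → W_a/(P₁V₁) = 1.129.
Path (b) adiabatic: W = P₁V₁(1 − (V₁/V₂)^(γ−1))/(γ−1) → W_b/(P₁V₁) = 0.9088.
W_a / W_b = 1.129 / 0.9088 = 1.243.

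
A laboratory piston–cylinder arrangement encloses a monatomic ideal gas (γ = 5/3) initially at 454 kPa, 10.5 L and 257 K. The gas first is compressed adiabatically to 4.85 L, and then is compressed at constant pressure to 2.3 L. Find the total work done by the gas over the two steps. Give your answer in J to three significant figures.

W_total ≈ -9010 J

Step 1 (adiabatic): W = (P₁V₁ − P₂V₂)/(γ−1) = (4767 − 7978)/0.667 = -4816 J.
After step 1: P = 1645 kPa, V = 4.85 L, T = 430.1 K.
Step 2 (isobaric): W = PΔV = (1645 kPa)(2.3 − 4.85 L) = -4194 J.
W_total = -4816 − 4194 = -9010 J.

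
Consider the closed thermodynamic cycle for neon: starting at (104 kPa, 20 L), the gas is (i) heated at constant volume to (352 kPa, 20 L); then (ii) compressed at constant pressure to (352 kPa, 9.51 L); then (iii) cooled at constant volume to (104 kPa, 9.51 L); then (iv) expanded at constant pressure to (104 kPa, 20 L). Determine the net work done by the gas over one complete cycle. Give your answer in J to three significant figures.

W_net ≈ -2600 J

Constant-volume legs do no work.
W(ii) = (352)(9.51 − 20) = -3692 J; W(iv) = (104)(20 − 9.51) = 1091 J.
W_net = -3692 + 1091 = -2602 J (the counter-clockwise enclosed area).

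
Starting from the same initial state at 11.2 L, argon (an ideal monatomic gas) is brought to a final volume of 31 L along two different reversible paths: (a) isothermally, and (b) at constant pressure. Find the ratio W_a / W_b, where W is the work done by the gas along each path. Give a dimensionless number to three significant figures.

W_a / W_b ≈ 0.576

Path (a) isothermal: W = P₁V₁ ln(V₂/V₁) → W_a/(P₁V₁) = 1.018.
Path (b) isobaric: W = P₁(V₂ − V₁) → W_b/(P₁V₁) = 1.768.
W_a / W_b = 1.018 / 1.768 = 0.5759.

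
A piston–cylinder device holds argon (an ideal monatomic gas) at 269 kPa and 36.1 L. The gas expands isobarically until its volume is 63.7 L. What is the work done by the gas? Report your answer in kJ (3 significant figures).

Isobaric: W = P ΔV.
W = (269 kPa)(63.7 − 36.1 L) = (269)(27.6) = 7424 J.

W ≈ 7.42 kJ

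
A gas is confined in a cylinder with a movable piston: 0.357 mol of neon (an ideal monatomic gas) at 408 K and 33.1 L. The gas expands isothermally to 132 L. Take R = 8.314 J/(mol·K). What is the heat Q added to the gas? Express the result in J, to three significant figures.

Isothermal ⇒ ΔU = 0, so Q = W = nRT ln(V₂/V₁).
Q = (0.357)(8.314)(408) ln(132/33.1) = 1211 × 1.383 = 1675 J.

Q ≈ 1680 J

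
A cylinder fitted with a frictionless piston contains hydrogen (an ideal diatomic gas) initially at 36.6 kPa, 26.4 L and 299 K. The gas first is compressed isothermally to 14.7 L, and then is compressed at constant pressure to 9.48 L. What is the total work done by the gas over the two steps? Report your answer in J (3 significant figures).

Step 1 (isothermal): W = P₁V₁ ln(V₂/V₁) = (966.2) ln(14.7/26.4) = -565.7 J.
After step 1: P = 65.73 kPa, V = 14.7 L, T = 299 K.
Step 2 (isobaric): W = PΔV = (65.73 kPa)(9.48 − 14.7 L) = -343.1 J.
W_total = -565.7 − 343.1 = -908.9 J.

W_total ≈ -909 J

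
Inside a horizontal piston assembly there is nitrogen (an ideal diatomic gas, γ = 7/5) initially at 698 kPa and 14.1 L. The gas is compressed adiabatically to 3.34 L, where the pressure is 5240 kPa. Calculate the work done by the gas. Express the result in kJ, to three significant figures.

Adiabatic: W = (P₁V₁ − P₂V₂)/(γ − 1) with γ = 7/5.
P₁V₁ = 9842 J, P₂V₂ = 17502 J.
W = (9842 − 17502) / 0.4 = -19150 J.

W ≈ -19.1 kJ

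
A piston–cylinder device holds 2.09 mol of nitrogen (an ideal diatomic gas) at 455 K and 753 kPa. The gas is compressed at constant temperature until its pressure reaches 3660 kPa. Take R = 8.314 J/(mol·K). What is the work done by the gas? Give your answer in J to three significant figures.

W ≈ -12500 J

Isothermal process: W = nRT ln(V₂/V₁) = nRT ln(P₁/P₂).
W = (2.09)(8.314)(455) × ln(753/3660)
  = 7906 × ln(0.2057) = 7906 × -1.581
W_by_gas = -12501 J.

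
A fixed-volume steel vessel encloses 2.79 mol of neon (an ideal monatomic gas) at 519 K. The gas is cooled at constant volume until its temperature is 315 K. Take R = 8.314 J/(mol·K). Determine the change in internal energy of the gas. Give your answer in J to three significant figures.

Constant volume ⇒ W = 0, so Q = ΔU = nCᵥΔT with Cᵥ = 3R/2 = 12.47 J/(mol·K).
ΔU = (2.79)(12.47)(315 − 519) = -7098 J.

ΔU ≈ -7100 J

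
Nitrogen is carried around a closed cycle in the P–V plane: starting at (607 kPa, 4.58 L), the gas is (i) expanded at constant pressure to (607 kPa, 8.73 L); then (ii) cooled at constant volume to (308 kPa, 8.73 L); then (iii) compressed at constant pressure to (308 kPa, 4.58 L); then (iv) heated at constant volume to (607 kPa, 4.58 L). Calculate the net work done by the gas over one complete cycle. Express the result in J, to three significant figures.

W_net ≈ 1240 J

Constant-volume legs do no work.
W(i) = (607)(8.73 − 4.58) = 2519 J; W(iii) = (308)(4.58 − 8.73) = -1278 J.
W_net = 2519 − 1278 = 1241 J (the clockwise enclosed area).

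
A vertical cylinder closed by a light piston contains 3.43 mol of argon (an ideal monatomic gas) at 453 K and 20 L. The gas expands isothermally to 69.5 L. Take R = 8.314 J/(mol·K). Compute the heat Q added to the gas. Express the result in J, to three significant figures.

Q ≈ 16100 J

Isothermal ⇒ ΔU = 0, so Q = W = nRT ln(V₂/V₁).
Q = (3.43)(8.314)(453) ln(69.5/20) = 12918 × 1.246 = 16091 J.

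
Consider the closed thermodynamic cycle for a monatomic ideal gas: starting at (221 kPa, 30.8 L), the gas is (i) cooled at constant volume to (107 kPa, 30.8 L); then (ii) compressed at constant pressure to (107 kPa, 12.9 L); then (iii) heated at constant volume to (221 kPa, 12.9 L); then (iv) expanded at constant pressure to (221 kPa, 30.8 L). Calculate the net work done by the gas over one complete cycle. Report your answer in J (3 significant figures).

Constant-volume legs do no work.
W(ii) = (107)(12.9 − 30.8) = -1915 J; W(iv) = (221)(30.8 − 12.9) = 3956 J.
W_net = -1915 + 3956 = 2041 J (the clockwise enclosed area).

W_net ≈ 2040 J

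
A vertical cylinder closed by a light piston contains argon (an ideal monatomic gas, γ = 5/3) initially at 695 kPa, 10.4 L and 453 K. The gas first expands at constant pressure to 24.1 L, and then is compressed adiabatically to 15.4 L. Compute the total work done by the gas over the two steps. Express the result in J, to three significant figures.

W_total ≈ 780 J

Step 1 (isobaric): W = PΔV = (695 kPa)(24.1 − 10.4 L) = 9522 J.
After step 1: P = 695 kPa, V = 24.1 L, T = 1050 K.
Step 2 (adiabatic): W = (P₁V₁ − P₂V₂)/(γ−1) = (16750 − 22577)/0.667 = -8741 J.
W_total = 9522 − 8741 = 780.3 J.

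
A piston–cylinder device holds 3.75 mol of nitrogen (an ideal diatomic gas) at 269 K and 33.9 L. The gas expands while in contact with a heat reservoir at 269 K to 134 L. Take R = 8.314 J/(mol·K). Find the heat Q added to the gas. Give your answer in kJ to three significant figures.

Isothermal ⇒ ΔU = 0, so Q = W = nRT ln(V₂/V₁).
Q = (3.75)(8.314)(269) ln(134/33.9) = 8387 × 1.374 = 11527 J.

Q ≈ 11.5 kJ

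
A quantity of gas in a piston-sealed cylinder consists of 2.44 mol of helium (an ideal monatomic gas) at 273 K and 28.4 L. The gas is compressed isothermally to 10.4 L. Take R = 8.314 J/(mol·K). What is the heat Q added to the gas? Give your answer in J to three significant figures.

Isothermal ⇒ ΔU = 0, so Q = W = nRT ln(V₂/V₁).
Q = (2.44)(8.314)(273) ln(10.4/28.4) = 5538 × -1.005 = -5564 J.

Q ≈ -5560 J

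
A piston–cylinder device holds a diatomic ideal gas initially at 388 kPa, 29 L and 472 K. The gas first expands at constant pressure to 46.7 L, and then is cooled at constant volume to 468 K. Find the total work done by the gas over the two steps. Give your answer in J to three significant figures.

Step 1 (isobaric): W = PΔV = (388 kPa)(46.7 − 29 L) = 6868 J.
Step 2 (isochoric): W = 0 (constant volume).
W_total = 6868 + 0 = 6868 J.

W_total ≈ 6870 J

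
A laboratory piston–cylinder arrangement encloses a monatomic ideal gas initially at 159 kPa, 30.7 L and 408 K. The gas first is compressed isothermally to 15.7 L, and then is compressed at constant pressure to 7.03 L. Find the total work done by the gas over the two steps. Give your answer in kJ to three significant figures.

W_total ≈ -5.97 kJ

Step 1 (isothermal): W = P₁V₁ ln(V₂/V₁) = (4881) ln(15.7/30.7) = -3273 J.
After step 1: P = 310.9 kPa, V = 15.7 L, T = 408 K.
Step 2 (isobaric): W = PΔV = (310.9 kPa)(7.03 − 15.7 L) = -2696 J.
W_total = -3273 − 2696 = -5969 J.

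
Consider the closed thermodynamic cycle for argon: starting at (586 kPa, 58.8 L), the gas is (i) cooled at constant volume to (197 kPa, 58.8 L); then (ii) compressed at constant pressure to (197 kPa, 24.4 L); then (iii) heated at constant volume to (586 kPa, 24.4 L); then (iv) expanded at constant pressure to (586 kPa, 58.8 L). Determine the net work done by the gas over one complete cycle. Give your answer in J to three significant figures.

Constant-volume legs do no work.
W(ii) = (197)(24.4 − 58.8) = -6777 J; W(iv) = (586)(58.8 − 24.4) = 20158 J.
W_net = -6777 + 20158 = 13382 J (the clockwise enclosed area).

W_net ≈ 13400 J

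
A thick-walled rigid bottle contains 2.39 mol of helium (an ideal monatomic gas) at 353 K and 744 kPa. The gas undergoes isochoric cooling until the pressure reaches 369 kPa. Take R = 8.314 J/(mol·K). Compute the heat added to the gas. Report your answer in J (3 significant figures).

Constant volume ⇒ W = 0, so Q = ΔU = nCᵥΔT with Cᵥ = 3R/2 = 12.47 J/(mol·K).
At constant V, T₂/T₁ = P₂/P₁ ⇒ ΔT = T₁(P₂/P₁ − 1) = 353·(369/744 − 1) = -177.9 K.
ΔU = (2.39)(12.47)(-177.9) = -5303 J.

Q ≈ -5300 J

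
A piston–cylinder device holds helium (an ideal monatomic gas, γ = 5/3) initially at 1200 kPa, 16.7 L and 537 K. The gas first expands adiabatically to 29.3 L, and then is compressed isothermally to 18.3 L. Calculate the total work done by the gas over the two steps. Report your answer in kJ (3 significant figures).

Step 1 (adiabatic): W = (P₁V₁ − P₂V₂)/(γ−1) = (20040 − 13776)/0.667 = 9396 J.
After step 1: P = 470.2 kPa, V = 29.3 L, T = 369.2 K.
Step 2 (isothermal): W = P₁V₁ ln(V₂/V₁) = (13776) ln(18.3/29.3) = -6484 J.
W_total = 9396 − 6484 = 2911 J.

W_total ≈ 2.91 kJ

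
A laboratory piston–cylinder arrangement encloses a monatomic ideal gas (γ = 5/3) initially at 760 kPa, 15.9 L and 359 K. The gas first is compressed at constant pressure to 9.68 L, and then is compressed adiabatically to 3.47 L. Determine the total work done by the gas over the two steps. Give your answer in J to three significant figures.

Step 1 (isobaric): W = PΔV = (760 kPa)(9.68 − 15.9 L) = -4727 J.
After step 1: P = 760 kPa, V = 9.68 L, T = 218.6 K.
Step 2 (adiabatic): W = (P₁V₁ − P₂V₂)/(γ−1) = (7357 − 14579)/0.667 = -10833 J.
W_total = -4727 − 10833 = -15560 J.

W_total ≈ -15600 J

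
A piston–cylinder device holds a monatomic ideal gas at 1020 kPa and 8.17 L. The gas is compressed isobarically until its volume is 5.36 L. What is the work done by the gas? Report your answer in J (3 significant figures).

W ≈ -2870 J

Isobaric: W = P ΔV.
W = (1020 kPa)(5.36 − 8.17 L) = (1020)(-2.81) = -2866 J.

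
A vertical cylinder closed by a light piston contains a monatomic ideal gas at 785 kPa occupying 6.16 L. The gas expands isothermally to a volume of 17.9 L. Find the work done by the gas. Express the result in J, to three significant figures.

Isothermal: W = nRT ln(V₂/V₁) = P₁V₁ ln(V₂/V₁).
P₁V₁ = (785 kPa)(6.16 L) = 4836 J.
W = 4836 × ln(17.9/6.16) = 4836 × 1.067
W_by_gas = 5158 J.

W ≈ 5160 J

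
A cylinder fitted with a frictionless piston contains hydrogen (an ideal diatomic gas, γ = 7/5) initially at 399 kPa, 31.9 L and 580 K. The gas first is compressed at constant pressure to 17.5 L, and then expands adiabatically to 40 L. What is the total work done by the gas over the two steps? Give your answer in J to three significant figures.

Step 1 (isobaric): W = PΔV = (399 kPa)(17.5 − 31.9 L) = -5746 J.
After step 1: P = 399 kPa, V = 17.5 L, T = 318.2 K.
Step 2 (adiabatic): W = (P₁V₁ − P₂V₂)/(γ−1) = (6982 − 5017)/0.4 = 4915 J.
W_total = -5746 + 4915 = -830.6 J.

W_total ≈ -831 J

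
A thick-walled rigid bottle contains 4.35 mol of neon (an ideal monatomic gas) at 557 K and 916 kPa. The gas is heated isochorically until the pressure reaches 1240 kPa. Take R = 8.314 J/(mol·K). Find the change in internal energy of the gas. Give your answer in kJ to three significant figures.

ΔU ≈ 10.7 kJ

Constant volume ⇒ W = 0, so Q = ΔU = nCᵥΔT with Cᵥ = 3R/2 = 12.47 J/(mol·K).
At constant V, T₂/T₁ = P₂/P₁ ⇒ ΔT = T₁(P₂/P₁ − 1) = 557·(1240/916 − 1) = 197 K.
ΔU = (4.35)(12.47)(197) = 10688 J.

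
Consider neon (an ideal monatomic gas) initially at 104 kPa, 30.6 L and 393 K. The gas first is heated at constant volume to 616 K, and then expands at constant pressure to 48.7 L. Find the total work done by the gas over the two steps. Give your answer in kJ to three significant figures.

W_total ≈ 2.95 kJ

Step 1 (isochoric): W = 0 (constant volume).
After step 1: P = 163 kPa (V unchanged).
Step 2 (isobaric): W = PΔV = (163 kPa)(48.7 − 30.6 L) = 2951 J.
W_total = 0 + 2951 = 2951 J.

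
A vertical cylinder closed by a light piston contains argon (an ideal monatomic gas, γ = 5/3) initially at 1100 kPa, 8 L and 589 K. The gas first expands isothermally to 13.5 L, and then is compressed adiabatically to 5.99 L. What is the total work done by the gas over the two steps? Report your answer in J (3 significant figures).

W_total ≈ -4890 J

Step 1 (isothermal): W = P₁V₁ ln(V₂/V₁) = (8800) ln(13.5/8) = 4605 J.
After step 1: P = 651.9 kPa, V = 13.5 L, T = 589 K.
Step 2 (adiabatic): W = (P₁V₁ − P₂V₂)/(γ−1) = (8800 − 15127)/0.667 = -9491 J.
W_total = 4605 − 9491 = -4886 J.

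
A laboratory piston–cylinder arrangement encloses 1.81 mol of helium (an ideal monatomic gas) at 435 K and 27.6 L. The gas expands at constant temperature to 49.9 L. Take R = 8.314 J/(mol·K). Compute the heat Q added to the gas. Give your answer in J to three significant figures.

Isothermal ⇒ ΔU = 0, so Q = W = nRT ln(V₂/V₁).
Q = (1.81)(8.314)(435) ln(49.9/27.6) = 6546 × 0.5922 = 3877 J.

Q ≈ 3880 J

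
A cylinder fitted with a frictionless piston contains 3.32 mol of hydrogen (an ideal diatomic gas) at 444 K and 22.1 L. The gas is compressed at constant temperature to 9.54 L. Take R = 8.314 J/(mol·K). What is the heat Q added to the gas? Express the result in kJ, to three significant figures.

Q ≈ -10.3 kJ

Isothermal ⇒ ΔU = 0, so Q = W = nRT ln(V₂/V₁).
Q = (3.32)(8.314)(444) ln(9.54/22.1) = 12256 × -0.8401 = -10296 J.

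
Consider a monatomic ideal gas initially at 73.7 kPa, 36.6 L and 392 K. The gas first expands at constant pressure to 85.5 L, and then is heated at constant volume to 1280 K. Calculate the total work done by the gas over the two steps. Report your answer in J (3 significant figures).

W_total ≈ 3600 J

Step 1 (isobaric): W = PΔV = (73.7 kPa)(85.5 − 36.6 L) = 3604 J.
Step 2 (isochoric): W = 0 (constant volume).
W_total = 3604 + 0 = 3604 J.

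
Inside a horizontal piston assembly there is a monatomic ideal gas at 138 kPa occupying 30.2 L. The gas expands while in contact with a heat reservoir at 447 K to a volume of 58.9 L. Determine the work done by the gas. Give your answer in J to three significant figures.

Isothermal: W = nRT ln(V₂/V₁) = P₁V₁ ln(V₂/V₁).
P₁V₁ = (138 kPa)(30.2 L) = 4168 J.
W = 4168 × ln(58.9/30.2) = 4168 × 0.668
W_by_gas = 2784 J.

W ≈ 2780 J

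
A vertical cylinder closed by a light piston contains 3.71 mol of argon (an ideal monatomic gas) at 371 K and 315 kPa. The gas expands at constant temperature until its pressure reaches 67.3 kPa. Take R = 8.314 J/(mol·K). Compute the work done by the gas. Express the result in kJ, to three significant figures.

W ≈ 17.7 kJ

Isothermal process: W = nRT ln(V₂/V₁) = nRT ln(P₁/P₂).
W = (3.71)(8.314)(371) × ln(315/67.3)
  = 11443 × ln(4.681) = 11443 × 1.543
W_by_gas = 17662 J.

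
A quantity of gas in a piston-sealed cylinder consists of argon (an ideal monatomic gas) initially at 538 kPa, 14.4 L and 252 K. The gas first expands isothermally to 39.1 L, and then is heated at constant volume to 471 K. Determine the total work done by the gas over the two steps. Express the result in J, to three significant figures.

Step 1 (isothermal): W = P₁V₁ ln(V₂/V₁) = (7747) ln(39.1/14.4) = 7739 J.
Step 2 (isochoric): W = 0 (constant volume).
W_total = 7739 + 0 = 7739 J.

W_total ≈ 7740 J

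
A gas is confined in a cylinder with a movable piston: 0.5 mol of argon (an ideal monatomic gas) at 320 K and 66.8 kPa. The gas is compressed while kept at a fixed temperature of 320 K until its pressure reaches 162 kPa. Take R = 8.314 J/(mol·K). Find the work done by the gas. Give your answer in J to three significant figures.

Isothermal process: W = nRT ln(V₂/V₁) = nRT ln(P₁/P₂).
W = (0.5)(8.314)(320) × ln(66.8/162)
  = 1330 × ln(0.4123) = 1330 × -0.8859
W_by_gas = -1178 J.

W ≈ -1180 J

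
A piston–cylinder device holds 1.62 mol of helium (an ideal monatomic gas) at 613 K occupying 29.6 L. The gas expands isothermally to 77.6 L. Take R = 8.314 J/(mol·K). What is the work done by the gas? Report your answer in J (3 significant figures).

Isothermal: W = nRT ln(V₂/V₁).
W = (1.62)(8.314)(613) × ln(77.6/29.6)
  = 8256 × 0.9638
W_by_gas = 7957 J.

W ≈ 7960 J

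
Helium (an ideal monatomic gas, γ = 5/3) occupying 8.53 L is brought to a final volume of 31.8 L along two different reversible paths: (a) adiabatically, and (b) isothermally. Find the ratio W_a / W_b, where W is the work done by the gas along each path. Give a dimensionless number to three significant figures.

Path (a) adiabatic: W = P₁V₁(1 − (V₁/V₂)^(γ−1))/(γ−1) → W_a/(P₁V₁) = 0.8761.
Path (b) isothermal: W = P₁V₁ ln(V₂/V₁) → W_b/(P₁V₁) = 1.316.
W_a / W_b = 0.8761 / 1.316 = 0.6658.

W_a / W_b ≈ 0.666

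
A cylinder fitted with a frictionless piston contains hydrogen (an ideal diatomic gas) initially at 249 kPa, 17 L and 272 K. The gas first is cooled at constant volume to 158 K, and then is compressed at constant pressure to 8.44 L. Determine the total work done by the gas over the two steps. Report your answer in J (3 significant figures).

W_total ≈ -1240 J

Step 1 (isochoric): W = 0 (constant volume).
After step 1: P = 144.6 kPa (V unchanged).
Step 2 (isobaric): W = PΔV = (144.6 kPa)(8.44 − 17 L) = -1238 J.
W_total = 0 − 1238 = -1238 J.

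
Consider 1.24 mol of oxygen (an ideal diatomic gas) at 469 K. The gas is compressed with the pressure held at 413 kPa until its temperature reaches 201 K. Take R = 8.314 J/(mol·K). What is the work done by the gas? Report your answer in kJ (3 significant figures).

W ≈ -2.76 kJ

Isobaric: W = P ΔV = nR ΔT.
W = (1.24)(8.314)(201 − 469) = -2763 J.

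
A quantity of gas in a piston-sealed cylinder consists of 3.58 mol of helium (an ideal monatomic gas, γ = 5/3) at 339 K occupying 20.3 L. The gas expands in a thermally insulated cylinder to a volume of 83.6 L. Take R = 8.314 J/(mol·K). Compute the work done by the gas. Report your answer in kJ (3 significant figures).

W ≈ 9.24 kJ

Adiabatic: TV^(γ−1) = const with γ = 5/3.
T₂ = T₁ (V₁/V₂)^(γ−1) = 339 × (20.3/83.6)^0.667 = 339 × 0.3892 = 131.9 K.
W_by = nCᵥ(T₁ − T₂) = (3.58)(12.47)(339 − 131.9) = 9244 J.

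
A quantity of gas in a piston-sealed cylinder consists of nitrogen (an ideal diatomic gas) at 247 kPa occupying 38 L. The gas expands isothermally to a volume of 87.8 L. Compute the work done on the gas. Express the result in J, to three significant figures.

W ≈ -7860 J

Isothermal: W = nRT ln(V₂/V₁) = P₁V₁ ln(V₂/V₁).
P₁V₁ = (247 kPa)(38 L) = 9386 J.
W = 9386 × ln(87.8/38) = 9386 × 0.8375
W_by_gas = 7861 J; work on gas = −W_by = -7861 J.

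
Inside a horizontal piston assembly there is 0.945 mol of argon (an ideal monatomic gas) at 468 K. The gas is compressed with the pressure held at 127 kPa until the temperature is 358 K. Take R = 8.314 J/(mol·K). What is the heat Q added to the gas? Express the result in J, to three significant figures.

Isobaric: W = nRΔT = (0.945)(8.314)(-110) = -864.2 J.
ΔU = nCᵥΔT with Cᵥ = 3R/2: ΔU = (0.945)(12.47)(-110) = -1296 J.
Q = ΔU + W = -1296 − 864.2 = -2161 J.

Q ≈ -2160 J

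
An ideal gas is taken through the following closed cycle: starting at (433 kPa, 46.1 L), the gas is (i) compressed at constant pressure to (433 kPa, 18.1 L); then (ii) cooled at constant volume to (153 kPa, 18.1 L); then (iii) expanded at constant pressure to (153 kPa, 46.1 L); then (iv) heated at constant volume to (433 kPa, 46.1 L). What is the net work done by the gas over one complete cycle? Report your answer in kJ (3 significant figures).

W_net ≈ -7.84 kJ

Constant-volume legs do no work.
W(i) = (433)(18.1 − 46.1) = -12124 J; W(iii) = (153)(46.1 − 18.1) = 4284 J.
W_net = -12124 + 4284 = -7840 J (the counter-clockwise enclosed area).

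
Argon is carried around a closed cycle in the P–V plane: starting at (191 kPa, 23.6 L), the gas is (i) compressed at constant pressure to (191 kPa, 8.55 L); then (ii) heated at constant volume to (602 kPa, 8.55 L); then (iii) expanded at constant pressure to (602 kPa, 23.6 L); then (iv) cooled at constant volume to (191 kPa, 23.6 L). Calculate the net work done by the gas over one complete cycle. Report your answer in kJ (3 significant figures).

Constant-volume legs do no work.
W(i) = (191)(8.55 − 23.6) = -2875 J; W(iii) = (602)(23.6 − 8.55) = 9060 J.
W_net = -2875 + 9060 = 6186 J (the clockwise enclosed area).

W_net ≈ 6.19 kJ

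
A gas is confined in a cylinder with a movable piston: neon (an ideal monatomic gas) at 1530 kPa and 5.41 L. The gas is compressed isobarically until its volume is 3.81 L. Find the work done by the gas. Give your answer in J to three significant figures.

Isobaric: W = P ΔV.
W = (1530 kPa)(3.81 − 5.41 L) = (1530)(-1.6) = -2448 J.

W ≈ -2450 J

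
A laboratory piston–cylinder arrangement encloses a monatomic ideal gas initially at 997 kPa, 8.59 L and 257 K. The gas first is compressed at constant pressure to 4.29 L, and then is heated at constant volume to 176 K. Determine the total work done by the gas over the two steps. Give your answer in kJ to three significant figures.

Step 1 (isobaric): W = PΔV = (997 kPa)(4.29 − 8.59 L) = -4287 J.
Step 2 (isochoric): W = 0 (constant volume).
W_total = -4287 + 0 = -4287 J.

W_total ≈ -4.29 kJ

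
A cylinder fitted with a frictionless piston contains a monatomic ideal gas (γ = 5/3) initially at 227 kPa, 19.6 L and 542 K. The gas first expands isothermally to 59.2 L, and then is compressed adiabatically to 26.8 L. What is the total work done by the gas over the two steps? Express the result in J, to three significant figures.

Step 1 (isothermal): W = P₁V₁ ln(V₂/V₁) = (4449) ln(59.2/19.6) = 4918 J.
After step 1: P = 75.16 kPa, V = 59.2 L, T = 542 K.
Step 2 (adiabatic): W = (P₁V₁ − P₂V₂)/(γ−1) = (4449 − 7546)/0.667 = -4646 J.
W_total = 4918 − 4646 = 272.3 J.

W_total ≈ 272 J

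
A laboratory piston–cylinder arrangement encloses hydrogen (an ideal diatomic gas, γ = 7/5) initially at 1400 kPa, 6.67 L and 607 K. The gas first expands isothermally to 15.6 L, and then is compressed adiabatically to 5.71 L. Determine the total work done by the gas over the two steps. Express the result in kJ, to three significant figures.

Step 1 (isothermal): W = P₁V₁ ln(V₂/V₁) = (9338) ln(15.6/6.67) = 7934 J.
After step 1: P = 598.6 kPa, V = 15.6 L, T = 607 K.
Step 2 (adiabatic): W = (P₁V₁ − P₂V₂)/(γ−1) = (9338 − 13959)/0.4 = -11552 J.
W_total = 7934 − 11552 = -3618 J.

W_total ≈ -3.62 kJ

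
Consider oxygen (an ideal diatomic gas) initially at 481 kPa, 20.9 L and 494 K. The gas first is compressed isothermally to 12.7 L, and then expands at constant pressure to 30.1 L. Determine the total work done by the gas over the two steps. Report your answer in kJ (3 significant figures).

Step 1 (isothermal): W = P₁V₁ ln(V₂/V₁) = (10053) ln(12.7/20.9) = -5008 J.
After step 1: P = 791.6 kPa, V = 12.7 L, T = 494 K.
Step 2 (isobaric): W = PΔV = (791.6 kPa)(30.1 − 12.7 L) = 13773 J.
W_total = -5008 + 13773 = 8765 J.

W_total ≈ 8.77 kJ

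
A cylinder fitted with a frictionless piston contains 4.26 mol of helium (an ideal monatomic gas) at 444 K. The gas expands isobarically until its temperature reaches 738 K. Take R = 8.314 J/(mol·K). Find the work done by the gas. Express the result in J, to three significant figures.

Isobaric: W = P ΔV = nR ΔT.
W = (4.26)(8.314)(738 − 444) = 10413 J.

W ≈ 10400 J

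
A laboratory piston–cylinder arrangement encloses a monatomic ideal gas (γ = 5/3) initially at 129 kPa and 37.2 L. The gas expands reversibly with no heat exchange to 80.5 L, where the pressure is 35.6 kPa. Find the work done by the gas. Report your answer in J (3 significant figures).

Adiabatic: W = (P₁V₁ − P₂V₂)/(γ − 1) with γ = 5/3.
P₁V₁ = 4799 J, P₂V₂ = 2866 J.
W = (4799 − 2866) / 0.6667 = 2899 J.

W ≈ 2900 J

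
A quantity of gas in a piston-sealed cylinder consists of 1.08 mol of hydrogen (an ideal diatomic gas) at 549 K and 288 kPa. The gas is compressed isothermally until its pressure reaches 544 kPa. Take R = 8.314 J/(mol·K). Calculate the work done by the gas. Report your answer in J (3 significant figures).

Isothermal process: W = nRT ln(V₂/V₁) = nRT ln(P₁/P₂).
W = (1.08)(8.314)(549) × ln(288/544)
  = 4930 × ln(0.5294) = 4930 × -0.636
W_by_gas = -3135 J.

W ≈ -3140 J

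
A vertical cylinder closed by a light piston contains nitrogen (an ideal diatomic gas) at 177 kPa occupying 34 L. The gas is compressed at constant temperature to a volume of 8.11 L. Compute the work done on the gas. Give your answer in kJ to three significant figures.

Isothermal: W = nRT ln(V₂/V₁) = P₁V₁ ln(V₂/V₁).
P₁V₁ = (177 kPa)(34 L) = 6018 J.
W = 6018 × ln(8.11/34) = 6018 × -1.433
W_by_gas = -8625 J; work on gas = −W_by = 8625 J.

W ≈ 8.63 kJ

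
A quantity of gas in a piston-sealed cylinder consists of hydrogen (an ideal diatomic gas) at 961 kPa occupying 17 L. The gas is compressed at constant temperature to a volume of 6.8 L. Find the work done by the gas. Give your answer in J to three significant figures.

W ≈ -15000 J

Isothermal: W = nRT ln(V₂/V₁) = P₁V₁ ln(V₂/V₁).
P₁V₁ = (961 kPa)(17 L) = 16337 J.
W = 16337 × ln(6.8/17) = 16337 × -0.9163
W_by_gas = -14969 J.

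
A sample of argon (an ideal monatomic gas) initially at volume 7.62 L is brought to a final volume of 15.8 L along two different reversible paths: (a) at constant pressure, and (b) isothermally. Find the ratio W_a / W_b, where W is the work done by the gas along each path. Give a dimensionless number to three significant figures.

W_a / W_b ≈ 1.47

Path (a) isobaric: W = P₁(V₂ − V₁) → W_a/(P₁V₁) = 1.073.
Path (b) isothermal: W = P₁V₁ ln(V₂/V₁) → W_b/(P₁V₁) = 0.7292.
W_a / W_b = 1.073 / 0.7292 = 1.472.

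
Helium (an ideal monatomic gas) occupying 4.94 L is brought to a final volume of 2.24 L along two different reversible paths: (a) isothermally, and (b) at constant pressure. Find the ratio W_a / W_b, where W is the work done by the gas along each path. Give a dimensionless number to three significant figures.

Path (a) isothermal: W = P₁V₁ ln(V₂/V₁) → W_a/(P₁V₁) = -0.7909.
Path (b) isobaric: W = P₁(V₂ − V₁) → W_b/(P₁V₁) = -0.5466.
W_a / W_b = -0.7909 / -0.5466 = 1.447.

W_a / W_b ≈ 1.45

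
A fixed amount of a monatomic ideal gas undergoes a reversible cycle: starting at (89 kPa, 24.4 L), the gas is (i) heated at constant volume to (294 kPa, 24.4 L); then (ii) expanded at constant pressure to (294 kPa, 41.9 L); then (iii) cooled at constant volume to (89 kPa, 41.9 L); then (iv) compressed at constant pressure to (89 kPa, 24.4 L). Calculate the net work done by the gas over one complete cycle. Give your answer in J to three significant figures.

Constant-volume legs do no work.
W(ii) = (294)(41.9 − 24.4) = 5145 J; W(iv) = (89)(24.4 − 41.9) = -1558 J.
W_net = 5145 − 1558 = 3588 J (the clockwise enclosed area).

W_net ≈ 3590 J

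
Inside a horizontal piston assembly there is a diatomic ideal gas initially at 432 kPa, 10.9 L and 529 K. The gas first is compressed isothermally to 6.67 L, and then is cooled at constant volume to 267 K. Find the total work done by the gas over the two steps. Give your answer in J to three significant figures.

Step 1 (isothermal): W = P₁V₁ ln(V₂/V₁) = (4709) ln(6.67/10.9) = -2313 J.
Step 2 (isochoric): W = 0 (constant volume).
W_total = -2313 + 0 = -2313 J.

W_total ≈ -2310 J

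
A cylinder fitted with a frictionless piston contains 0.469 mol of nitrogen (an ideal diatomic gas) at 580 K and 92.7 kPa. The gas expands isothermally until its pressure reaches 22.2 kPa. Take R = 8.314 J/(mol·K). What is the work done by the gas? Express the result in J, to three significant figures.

Isothermal process: W = nRT ln(V₂/V₁) = nRT ln(P₁/P₂).
W = (0.469)(8.314)(580) × ln(92.7/22.2)
  = 2262 × ln(4.176) = 2262 × 1.429
W_by_gas = 3232 J.

W ≈ 3230 J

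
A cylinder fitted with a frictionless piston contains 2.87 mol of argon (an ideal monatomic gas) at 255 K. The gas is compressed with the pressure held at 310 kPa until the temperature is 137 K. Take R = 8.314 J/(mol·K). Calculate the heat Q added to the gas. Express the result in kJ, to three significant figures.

Isobaric: W = nRΔT = (2.87)(8.314)(-118) = -2816 J.
ΔU = nCᵥΔT with Cᵥ = 3R/2: ΔU = (2.87)(12.47)(-118) = -4223 J.
Q = ΔU + W = -4223 − 2816 = -7039 J.

Q ≈ -7.04 kJ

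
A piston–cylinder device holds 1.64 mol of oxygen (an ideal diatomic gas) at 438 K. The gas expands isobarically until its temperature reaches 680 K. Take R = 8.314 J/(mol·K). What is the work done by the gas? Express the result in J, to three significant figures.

W ≈ 3300 J

Isobaric: W = P ΔV = nR ΔT.
W = (1.64)(8.314)(680 − 438) = 3300 J.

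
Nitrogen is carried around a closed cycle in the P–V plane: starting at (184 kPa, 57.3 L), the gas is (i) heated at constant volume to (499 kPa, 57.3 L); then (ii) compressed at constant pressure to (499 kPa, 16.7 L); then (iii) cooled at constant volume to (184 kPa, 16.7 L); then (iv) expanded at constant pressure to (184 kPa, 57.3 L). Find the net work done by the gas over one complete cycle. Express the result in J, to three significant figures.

W_net ≈ -12800 J

Constant-volume legs do no work.
W(ii) = (499)(16.7 − 57.3) = -20259 J; W(iv) = (184)(57.3 − 16.7) = 7470 J.
W_net = -20259 + 7470 = -12789 J (the counter-clockwise enclosed area).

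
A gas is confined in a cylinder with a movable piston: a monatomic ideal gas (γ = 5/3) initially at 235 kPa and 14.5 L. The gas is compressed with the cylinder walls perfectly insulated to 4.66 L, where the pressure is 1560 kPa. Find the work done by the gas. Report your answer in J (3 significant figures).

Adiabatic: W = (P₁V₁ − P₂V₂)/(γ − 1) with γ = 5/3.
P₁V₁ = 3408 J, P₂V₂ = 7270 J.
W = (3408 − 7270) / 0.6667 = -5793 J.

W ≈ -5790 J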